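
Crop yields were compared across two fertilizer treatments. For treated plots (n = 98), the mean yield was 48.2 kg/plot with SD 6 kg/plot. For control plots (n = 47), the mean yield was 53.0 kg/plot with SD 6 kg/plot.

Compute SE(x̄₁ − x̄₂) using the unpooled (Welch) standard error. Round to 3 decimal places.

SE₁ = s₁/√n₁ = 6/√98 = 0.6061; SE₂ = 6/√47 = 0.8752.
Independent samples, unequal variances: SE_diff = √(SE₁² + SE₂²) = √(0.36735721 + 0.76597504) = 1.0646.

1.065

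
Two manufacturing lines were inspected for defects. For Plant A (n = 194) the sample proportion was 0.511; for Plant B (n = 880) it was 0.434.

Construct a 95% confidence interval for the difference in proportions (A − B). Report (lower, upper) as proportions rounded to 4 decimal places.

(-0.0006, 0.1546)

The two standard errors are √(0.5110×0.4890/194) = 0.03589 and √(0.4340×0.5660/880) = 0.01671.
Because the samples are independent, SE_diff = √(0.03589² + 0.01671²) = 0.03959.
Using z* = 1.960 for 95%, ME = 1.960 × 0.03959 = 0.07760.
p̂₁ − p̂₂ = 0.0770; interval 0.0770 ± 0.07760 gives (-0.0006, 0.1546).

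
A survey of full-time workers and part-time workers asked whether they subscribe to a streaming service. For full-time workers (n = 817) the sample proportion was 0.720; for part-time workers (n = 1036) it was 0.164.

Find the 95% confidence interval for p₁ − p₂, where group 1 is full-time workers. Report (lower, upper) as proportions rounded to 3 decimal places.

SE₁ = √(p̂₁(1−p̂₁)/n₁) = √(0.7200·0.2800/817) = 0.01571; SE₂ = √(0.1640·0.8360/1036) = 0.01150.
Independent samples: SE of the difference = √(SE₁² + SE₂²) = √(0.0002468041 + 0.00013225) = 0.01947.
z* for 95% confidence is 1.960, so the margin of error is 1.960 × 0.01947 = 0.03816.
Point estimate p̂₁ − p̂₂ = 0.7200 − 0.1640 = 0.5560.
0.5560 ± 0.03816 → (0.518, 0.594).

(0.518, 0.594)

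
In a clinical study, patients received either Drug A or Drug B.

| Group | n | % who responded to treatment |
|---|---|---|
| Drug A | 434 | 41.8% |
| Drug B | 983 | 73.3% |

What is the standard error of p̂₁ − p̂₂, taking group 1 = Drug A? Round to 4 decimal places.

0.0276

SE₁ = √(p̂₁(1−p̂₁)/n₁) = √(0.4180·0.5820/434) = 0.02368; SE₂ = √(0.7330·0.2670/983) = 0.01411.
Independent samples: SE of the difference = √(SE₁² + SE₂²) = √(0.0005607424 + 0.0001990921) = 0.02757.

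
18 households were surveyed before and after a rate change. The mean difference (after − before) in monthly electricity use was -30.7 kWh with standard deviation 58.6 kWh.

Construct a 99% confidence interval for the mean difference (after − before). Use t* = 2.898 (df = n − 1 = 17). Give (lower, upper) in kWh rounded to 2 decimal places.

Paired design: SE = s_d/√n = 58.6/√18 = 13.8122.
t* = 2.898; margin of error = 2.898 × 13.8122 = 40.0278.
-30.7 ± 40.0278 → (-70.73, 9.33).

(-70.73, 9.33)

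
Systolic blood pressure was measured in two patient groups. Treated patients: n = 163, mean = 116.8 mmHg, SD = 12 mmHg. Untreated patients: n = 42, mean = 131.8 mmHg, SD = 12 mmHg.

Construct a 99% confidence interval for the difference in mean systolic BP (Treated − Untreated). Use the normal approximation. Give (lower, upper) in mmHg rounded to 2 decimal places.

Standard errors of each mean: 12/√163 = 0.9399 and 12/√42 = 1.8516.
SE(x̄₁ − x̄₂) = √(0.9399² + 1.8516²) = 2.0765 for independent samples with unequal variances.
With z* = 2.576, the margin is 2.576 × 2.0765 = 5.3491.
x̄₁ − x̄₂ = 116.8 − 131.8 = -15.0000; the interval is -15.0000 ± 5.3491 = (-20.35, -9.65).

(-20.35, -9.65)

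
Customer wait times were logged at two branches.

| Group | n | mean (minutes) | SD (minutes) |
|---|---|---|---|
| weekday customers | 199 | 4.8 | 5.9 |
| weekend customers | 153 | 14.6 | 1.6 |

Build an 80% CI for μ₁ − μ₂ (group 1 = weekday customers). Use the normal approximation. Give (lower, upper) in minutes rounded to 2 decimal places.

Standard errors of each mean: 5.9/√199 = 0.4182 and 1.6/√153 = 0.1294.
SE(x̄₁ − x̄₂) = √(0.4182² + 0.1294²) = 0.4378 for independent samples with unequal variances.
With z* = 1.282, the margin is 1.282 × 0.4378 = 0.5613.
x̄₁ − x̄₂ = 4.8 − 14.6 = -9.8000; the interval is -9.8000 ± 0.5613 = (-10.36, -9.24).

(-10.36, -9.24)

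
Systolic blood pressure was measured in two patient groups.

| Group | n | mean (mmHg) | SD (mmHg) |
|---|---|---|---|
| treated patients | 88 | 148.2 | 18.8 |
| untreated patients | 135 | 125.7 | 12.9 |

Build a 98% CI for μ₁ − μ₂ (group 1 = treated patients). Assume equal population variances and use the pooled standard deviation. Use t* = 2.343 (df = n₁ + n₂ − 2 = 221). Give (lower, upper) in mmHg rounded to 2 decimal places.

Pooled variance s_p² = [87·18.8² + 134·12.9²] / (88+135−2) = 240.0372, so s_p = 15.4931.
SE_diff = s_p·√(1/n₁ + 1/n₂) = 15.4931·√(1/88 + 1/135) = 2.1227.
t* = 2.343; margin = 2.343 × 2.1227 = 4.9735.
Difference = 148.2 − 125.7 = 22.5000.
22.5000 ± 4.9735 → (17.53, 27.47).

(17.53, 27.47)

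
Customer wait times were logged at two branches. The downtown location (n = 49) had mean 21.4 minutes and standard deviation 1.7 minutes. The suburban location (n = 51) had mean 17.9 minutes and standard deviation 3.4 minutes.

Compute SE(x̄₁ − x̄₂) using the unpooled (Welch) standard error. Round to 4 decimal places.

0.5345

Per-group SEs: s₁/√n₁ = 1.7/√49 = 0.2429, s₂/√n₂ = 3.4/√51 = 0.4761.
Unpooled SE of the difference: √(0.05900041 + 0.22667121) = 0.5345.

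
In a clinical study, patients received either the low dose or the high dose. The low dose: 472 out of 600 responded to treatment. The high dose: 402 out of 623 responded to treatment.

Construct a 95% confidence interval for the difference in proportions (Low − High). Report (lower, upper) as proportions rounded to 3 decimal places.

(0.092, 0.191)

First, p̂₁ = 472/600 = 0.7867; p̂₂ = 402/623 = 0.6453.
The two standard errors are √(0.7867×0.2133/600) = 0.01672 and √(0.6453×0.3547/623) = 0.01917.
Because the samples are independent, SE_diff = √(0.01672² + 0.01917²) = 0.02544.
Using z* = 1.960 for 95%, ME = 1.960 × 0.02544 = 0.04986.
p̂₁ − p̂₂ = 0.1414; interval 0.1414 ± 0.04986 gives (0.092, 0.191).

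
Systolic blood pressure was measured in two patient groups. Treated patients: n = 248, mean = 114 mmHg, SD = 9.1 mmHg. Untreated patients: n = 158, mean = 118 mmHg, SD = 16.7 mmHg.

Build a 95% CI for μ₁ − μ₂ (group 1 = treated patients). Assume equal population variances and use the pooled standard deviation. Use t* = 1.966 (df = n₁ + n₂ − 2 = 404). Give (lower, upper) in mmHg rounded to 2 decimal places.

s_p = √[((n₁−1)s₁² + (n₂−1)s₂²)/(n₁+n₂−2)] = √[(247·9.1² + 157·16.7²)/404] = 12.6099.
SE = 12.6099·√(1/248 + 1/158) = 1.2836.
With t* = 1.966, margin = 1.966 × 1.2836 = 2.5236.
x̄₁ − x̄₂ = 114 − 118 = -4.0000; interval -4.0000 ± 2.5236 = (-6.52, -1.48).

(-6.52, -1.48)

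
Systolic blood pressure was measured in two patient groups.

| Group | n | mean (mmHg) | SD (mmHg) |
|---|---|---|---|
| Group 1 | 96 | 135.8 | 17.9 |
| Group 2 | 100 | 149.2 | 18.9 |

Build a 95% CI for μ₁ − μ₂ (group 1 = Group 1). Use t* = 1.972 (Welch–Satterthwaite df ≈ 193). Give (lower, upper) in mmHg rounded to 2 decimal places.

(-18.58, -8.22)

Per-group SEs: s₁/√n₁ = 17.9/√96 = 1.8269, s₂/√n₂ = 18.9/√100 = 1.8900.
Unpooled SE of the difference: √(3.33756361 + 3.5721) = 2.6286.
Margin of error = t* · SE = 1.972 × 2.6286 = 5.1836.
x̄₁ − x̄₂ = 135.8 − 149.2 = -13.4000.
CI: -13.4000 ± 5.1836 = (-18.58, -8.22).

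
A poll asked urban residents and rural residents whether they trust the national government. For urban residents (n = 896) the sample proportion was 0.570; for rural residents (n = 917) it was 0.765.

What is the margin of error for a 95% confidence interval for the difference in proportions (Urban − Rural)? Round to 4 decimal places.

The two standard errors are √(0.5700×0.4300/896) = 0.01654 and √(0.7650×0.2350/917) = 0.01400.
Because the samples are independent, SE_diff = √(0.01654² + 0.01400²) = 0.02167.
Using z* = 1.960 for 95%, ME = 1.960 × 0.02167 = 0.04247.

0.0425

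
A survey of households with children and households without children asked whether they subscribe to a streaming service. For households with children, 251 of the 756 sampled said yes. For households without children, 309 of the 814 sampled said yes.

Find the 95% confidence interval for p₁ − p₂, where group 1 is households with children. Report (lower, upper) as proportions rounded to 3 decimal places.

(-0.095, 0.000)

First, p̂₁ = 251/756 = 0.3320; p̂₂ = 309/814 = 0.3796.
The two standard errors are √(0.3320×0.6680/756) = 0.01713 and √(0.3796×0.6204/814) = 0.01701.
Because the samples are independent, SE_diff = √(0.01713² + 0.01701²) = 0.02414.
Using z* = 1.960 for 95%, ME = 1.960 × 0.02414 = 0.04731.
p̂₁ − p̂₂ = -0.0476; interval -0.0476 ± 0.04731 gives (-0.095, 0.000).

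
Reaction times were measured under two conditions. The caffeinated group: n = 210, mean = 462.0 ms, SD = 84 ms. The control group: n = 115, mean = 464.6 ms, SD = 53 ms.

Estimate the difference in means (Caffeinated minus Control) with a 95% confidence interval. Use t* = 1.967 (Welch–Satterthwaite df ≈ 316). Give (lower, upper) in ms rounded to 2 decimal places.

(-17.58, 12.38)

SE₁ = s₁/√n₁ = 84/√210 = 5.7966; SE₂ = 53/√115 = 4.9423.
Independent samples, unequal variances: SE_diff = √(SE₁² + SE₂²) = √(33.60057156 + 24.42632929) = 7.6175.
t* = 1.967, so margin of error = 1.967 × 7.6175 = 14.9836.
Difference in means = 462.0 − 464.6 = -2.6000.
-2.6000 ± 14.9836 → (-17.58, 12.38).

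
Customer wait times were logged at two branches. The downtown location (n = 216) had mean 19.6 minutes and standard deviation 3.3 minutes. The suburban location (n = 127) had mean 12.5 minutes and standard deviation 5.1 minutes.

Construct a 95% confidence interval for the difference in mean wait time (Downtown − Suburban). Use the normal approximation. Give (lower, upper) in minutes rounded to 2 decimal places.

Per-group SEs: s₁/√n₁ = 3.3/√216 = 0.2245, s₂/√n₂ = 5.1/√127 = 0.4526.
Unpooled SE of the difference: √(0.05040025 + 0.20484676) = 0.5052.
Margin of error = z* · SE = 1.960 × 0.5052 = 0.9902.
x̄₁ − x̄₂ = 19.6 − 12.5 = 7.1000.
CI: 7.1000 ± 0.9902 = (6.11, 8.09).

(6.11, 8.09)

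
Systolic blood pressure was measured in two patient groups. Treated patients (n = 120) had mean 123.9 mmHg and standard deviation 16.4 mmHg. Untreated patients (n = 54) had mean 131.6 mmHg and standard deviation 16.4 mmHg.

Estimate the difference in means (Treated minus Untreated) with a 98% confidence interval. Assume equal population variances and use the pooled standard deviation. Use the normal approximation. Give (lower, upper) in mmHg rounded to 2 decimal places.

s_p = √[((n₁−1)s₁² + (n₂−1)s₂²)/(n₁+n₂−2)] = √[(119·16.4² + 53·16.4²)/172] = 16.4000.
SE = 16.4000·√(1/120 + 1/54) = 2.6874.
With z* = 2.326, margin = 2.326 × 2.6874 = 6.2509.
x̄₁ − x̄₂ = 123.9 − 131.6 = -7.7000; interval -7.7000 ± 6.2509 = (-13.95, -1.45).

(-13.95, -1.45)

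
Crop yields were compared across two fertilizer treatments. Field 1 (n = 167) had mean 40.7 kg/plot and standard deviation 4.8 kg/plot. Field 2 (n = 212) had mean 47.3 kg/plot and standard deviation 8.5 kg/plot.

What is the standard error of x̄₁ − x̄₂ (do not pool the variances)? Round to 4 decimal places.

Per-group SEs: s₁/√n₁ = 4.8/√167 = 0.3714, s₂/√n₂ = 8.5/√212 = 0.5838.
Unpooled SE of the difference: √(0.13793796 + 0.34082244) = 0.6919.

0.6919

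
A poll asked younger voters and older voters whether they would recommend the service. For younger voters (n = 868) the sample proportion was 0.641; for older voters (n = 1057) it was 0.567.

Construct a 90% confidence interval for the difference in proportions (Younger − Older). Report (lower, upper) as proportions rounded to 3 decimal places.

Each SE is √(p̂(1−p̂)/n): √(0.6410·0.3590/868) = 0.01628 and √(0.5670·0.4330/1057) = 0.01524.
SE(p̂₁ − p̂₂) = √(SE₁² + SE₂²) = √(0.0002650384 + 0.0002322576) = 0.02230, since the two samples are independent.
At 90% confidence z* = 1.645; margin = 1.645 × 0.02230 = 0.03668.
The difference is 0.6410 − 0.5670 = 0.0740, so the interval is 0.0740 ± 0.03668 = (0.037, 0.111).

(0.037, 0.111)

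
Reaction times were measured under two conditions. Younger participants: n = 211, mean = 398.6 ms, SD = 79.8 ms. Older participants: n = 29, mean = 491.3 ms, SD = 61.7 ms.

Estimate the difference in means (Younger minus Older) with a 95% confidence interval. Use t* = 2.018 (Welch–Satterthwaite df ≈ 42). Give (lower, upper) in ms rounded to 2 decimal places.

Per-group SEs: s₁/√n₁ = 79.8/√211 = 5.4937, s₂/√n₂ = 61.7/√29 = 11.4574.
Unpooled SE of the difference: √(30.18073969 + 131.27201476) = 12.7064.
Margin of error = t* · SE = 2.018 × 12.7064 = 25.6415.
x̄₁ − x̄₂ = 398.6 − 491.3 = -92.7000.
CI: -92.7000 ± 25.6415 = (-118.34, -67.06).

(-118.34, -67.06)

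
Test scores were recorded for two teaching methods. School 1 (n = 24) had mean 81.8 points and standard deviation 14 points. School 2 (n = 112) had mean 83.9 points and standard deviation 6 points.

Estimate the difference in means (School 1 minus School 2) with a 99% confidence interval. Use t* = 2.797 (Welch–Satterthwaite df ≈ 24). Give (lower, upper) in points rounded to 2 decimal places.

(-10.25, 6.05)

SE₁ = s₁/√n₁ = 14/√24 = 2.8577; SE₂ = 6/√112 = 0.5669.
Independent samples, unequal variances: SE_diff = √(SE₁² + SE₂²) = √(8.16644929 + 0.32137561) = 2.9134.
t* = 2.797, so margin of error = 2.797 × 2.9134 = 8.1488.
Difference in means = 81.8 − 83.9 = -2.1000.
-2.1000 ± 8.1488 → (-10.25, 6.05).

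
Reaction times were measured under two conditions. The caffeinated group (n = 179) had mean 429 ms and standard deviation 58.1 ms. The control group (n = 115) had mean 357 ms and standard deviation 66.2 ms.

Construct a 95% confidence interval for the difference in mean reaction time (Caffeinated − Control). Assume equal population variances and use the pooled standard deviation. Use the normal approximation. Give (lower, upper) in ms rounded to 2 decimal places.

(57.62, 86.38)

s_p = √[((n₁−1)s₁² + (n₂−1)s₂²)/(n₁+n₂−2)] = √[(178·58.1² + 114·66.2²)/292] = 61.3896.
SE = 61.3896·√(1/179 + 1/115) = 7.3366.
With z* = 1.960, margin = 1.960 × 7.3366 = 14.3797.
x̄₁ − x̄₂ = 429 − 357 = 72.0000; interval 72.0000 ± 14.3797 = (57.62, 86.38).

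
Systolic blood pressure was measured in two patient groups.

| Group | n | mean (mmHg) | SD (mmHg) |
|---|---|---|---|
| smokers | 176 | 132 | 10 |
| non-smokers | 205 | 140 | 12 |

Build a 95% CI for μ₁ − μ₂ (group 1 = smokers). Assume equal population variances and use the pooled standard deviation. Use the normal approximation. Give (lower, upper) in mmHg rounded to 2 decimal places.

(-10.24, -5.76)

s_p = √[((n₁−1)s₁² + (n₂−1)s₂²)/(n₁+n₂−2)] = √[(175·10² + 204·12²)/379] = 11.1213.
SE = 11.1213·√(1/176 + 1/205) = 1.1428.
With z* = 1.960, margin = 1.960 × 1.1428 = 2.2399.
x̄₁ − x̄₂ = 132 − 140 = -8.0000; interval -8.0000 ± 2.2399 = (-10.24, -5.76).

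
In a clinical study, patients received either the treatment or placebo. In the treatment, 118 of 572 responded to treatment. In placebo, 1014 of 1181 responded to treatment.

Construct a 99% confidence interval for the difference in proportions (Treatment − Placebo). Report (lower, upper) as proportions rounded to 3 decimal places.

p̂₁ = 118/572 = 0.2063 and p̂₂ = 1014/1181 = 0.8586.
SE₁ = √(p̂₁(1−p̂₁)/n₁) = √(0.2063·0.7937/572) = 0.01692; SE₂ = √(0.8586·0.1414/1181) = 0.01014.
Independent samples: SE of the difference = √(SE₁² + SE₂²) = √(0.0002862864 + 0.0001028196) = 0.01973.
z* for 99% confidence is 2.576, so the margin of error is 2.576 × 0.01973 = 0.05082.
Point estimate p̂₁ − p̂₂ = 0.2063 − 0.8586 = -0.6523.
-0.6523 ± 0.05082 → (-0.703, -0.601).

(-0.703, -0.601)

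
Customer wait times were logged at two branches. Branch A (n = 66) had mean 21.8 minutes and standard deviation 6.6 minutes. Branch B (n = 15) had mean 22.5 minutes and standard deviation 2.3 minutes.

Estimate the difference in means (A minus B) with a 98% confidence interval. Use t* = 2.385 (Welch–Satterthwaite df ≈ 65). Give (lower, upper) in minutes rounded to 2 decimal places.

(-3.10, 1.70)

Per-group SEs: s₁/√n₁ = 6.6/√66 = 0.8124, s₂/√n₂ = 2.3/√15 = 0.5939.
Unpooled SE of the difference: √(0.65999376 + 0.35271721) = 1.0063.
Margin of error = t* · SE = 2.385 × 1.0063 = 2.4000.
x̄₁ − x̄₂ = 21.8 − 22.5 = -0.7000.
CI: -0.7000 ± 2.4000 = (-3.10, 1.70).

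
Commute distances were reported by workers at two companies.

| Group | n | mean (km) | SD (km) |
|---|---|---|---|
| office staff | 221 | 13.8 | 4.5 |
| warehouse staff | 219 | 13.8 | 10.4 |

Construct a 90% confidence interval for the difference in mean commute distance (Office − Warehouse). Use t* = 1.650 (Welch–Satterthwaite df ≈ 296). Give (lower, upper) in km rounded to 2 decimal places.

(-1.26, 1.26)

SE₁ = s₁/√n₁ = 4.5/√221 = 0.3027; SE₂ = 10.4/√219 = 0.7028.
Independent samples, unequal variances: SE_diff = √(SE₁² + SE₂²) = √(0.09162729 + 0.49392784) = 0.7652.
t* = 1.650, so margin of error = 1.650 × 0.7652 = 1.2626.
Difference in means = 13.8 − 13.8 = 0.0000.
0.0000 ± 1.2626 → (-1.26, 1.26).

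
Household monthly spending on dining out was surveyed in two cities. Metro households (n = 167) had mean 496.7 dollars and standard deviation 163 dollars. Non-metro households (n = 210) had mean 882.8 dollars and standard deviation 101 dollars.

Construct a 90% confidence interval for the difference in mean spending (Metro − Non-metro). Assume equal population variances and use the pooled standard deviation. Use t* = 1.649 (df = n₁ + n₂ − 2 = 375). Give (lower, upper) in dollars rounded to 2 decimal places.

(-408.68, -363.52)

s_p = √[((n₁−1)s₁² + (n₂−1)s₂²)/(n₁+n₂−2)] = √[(166·163² + 209·101²)/375] = 132.0855.
SE = 132.0855·√(1/167 + 1/210) = 13.6949.
With t* = 1.649, margin = 1.649 × 13.6949 = 22.5829.
x̄₁ − x̄₂ = 496.7 − 882.8 = -386.1000; interval -386.1000 ± 22.5829 = (-408.68, -363.52).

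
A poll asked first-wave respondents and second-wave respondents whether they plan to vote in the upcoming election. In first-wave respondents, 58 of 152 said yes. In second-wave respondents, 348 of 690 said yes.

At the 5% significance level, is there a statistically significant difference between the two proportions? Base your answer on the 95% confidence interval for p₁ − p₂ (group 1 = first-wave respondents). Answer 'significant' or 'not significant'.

significant

Sample proportions: 58/152 = 0.3816, 348/690 = 0.5043.
Each SE is √(p̂(1−p̂)/n): √(0.3816·0.6184/152) = 0.03940 and √(0.5043·0.4957/690) = 0.01903.
SE(p̂₁ − p̂₂) = √(SE₁² + SE₂²) = √(0.00155236 + 0.0003621409) = 0.04376, since the two samples are independent.
At 95% confidence z* = 1.960; margin = 1.960 × 0.04376 = 0.08577.
The difference is 0.3816 − 0.5043 = -0.1227, so the interval is -0.1227 ± 0.08577 = (-0.20847, -0.03693).
The interval (-0.20847, -0.03693) does not contain 0, so the difference is significant.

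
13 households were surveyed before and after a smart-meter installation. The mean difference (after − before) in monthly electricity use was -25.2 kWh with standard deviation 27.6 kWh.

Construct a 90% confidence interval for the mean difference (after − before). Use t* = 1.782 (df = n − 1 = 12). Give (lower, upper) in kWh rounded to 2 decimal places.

(-38.84, -11.56)

This is a matched-pairs design, so SE = s_d/√n = 27.6/√13 = 7.6549.
Margin = 1.782 × 7.6549 = 13.6410; the interval is -25.2 ± 13.6410 = (-38.84, -11.56).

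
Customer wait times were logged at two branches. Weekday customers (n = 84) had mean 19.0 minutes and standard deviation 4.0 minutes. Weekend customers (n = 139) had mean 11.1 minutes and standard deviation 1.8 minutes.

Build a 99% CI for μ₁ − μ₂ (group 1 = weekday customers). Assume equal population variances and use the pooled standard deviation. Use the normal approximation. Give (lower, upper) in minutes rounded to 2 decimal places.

(6.89, 8.91)

Pooled variance s_p² = [83·4.0² + 138·1.8²] / (84+139−2) = 8.0322, so s_p = 2.8341.
SE_diff = s_p·√(1/n₁ + 1/n₂) = 2.8341·√(1/84 + 1/139) = 0.3917.
z* = 2.576; margin = 2.576 × 0.3917 = 1.0090.
Difference = 19.0 − 11.1 = 7.9000.
7.9000 ± 1.0090 → (6.89, 8.91).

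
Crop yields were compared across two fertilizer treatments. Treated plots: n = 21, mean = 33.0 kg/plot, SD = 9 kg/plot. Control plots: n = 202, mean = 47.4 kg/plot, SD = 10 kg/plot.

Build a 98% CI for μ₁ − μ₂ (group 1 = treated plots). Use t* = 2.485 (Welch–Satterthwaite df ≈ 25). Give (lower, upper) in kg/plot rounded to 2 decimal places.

(-19.58, -9.22)

Per-group SEs: s₁/√n₁ = 9/√21 = 1.9640, s₂/√n₂ = 10/√202 = 0.7036.
Unpooled SE of the difference: √(3.857296 + 0.49505296) = 2.0862.
Margin of error = t* · SE = 2.485 × 2.0862 = 5.1842.
x̄₁ − x̄₂ = 33.0 − 47.4 = -14.4000.
CI: -14.4000 ± 5.1842 = (-19.58, -9.22).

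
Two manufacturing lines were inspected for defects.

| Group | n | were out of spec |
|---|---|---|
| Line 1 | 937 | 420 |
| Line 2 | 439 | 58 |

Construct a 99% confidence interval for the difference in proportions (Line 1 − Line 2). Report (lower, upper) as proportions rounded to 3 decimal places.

First, p̂₁ = 420/937 = 0.4482; p̂₂ = 58/439 = 0.1321.
The two standard errors are √(0.4482×0.5518/937) = 0.01625 and √(0.1321×0.8679/439) = 0.01616.
Because the samples are independent, SE_diff = √(0.01625² + 0.01616²) = 0.02292.
Using z* = 2.576 for 99%, ME = 2.576 × 0.02292 = 0.05904.
p̂₁ − p̂₂ = 0.3161; interval 0.3161 ± 0.05904 gives (0.257, 0.375).

(0.257, 0.375)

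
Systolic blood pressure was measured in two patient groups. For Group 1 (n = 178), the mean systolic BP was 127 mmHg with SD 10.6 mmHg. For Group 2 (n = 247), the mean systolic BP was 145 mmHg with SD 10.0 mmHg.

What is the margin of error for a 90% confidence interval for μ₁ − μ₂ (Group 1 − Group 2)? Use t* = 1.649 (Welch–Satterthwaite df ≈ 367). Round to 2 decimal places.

1.68

Per-group SEs: s₁/√n₁ = 10.6/√178 = 0.7945, s₂/√n₂ = 10.0/√247 = 0.6363.
Unpooled SE of the difference: √(0.63123025 + 0.40487769) = 1.0179.
Margin of error = t* · SE = 1.649 × 1.0179 = 1.6785.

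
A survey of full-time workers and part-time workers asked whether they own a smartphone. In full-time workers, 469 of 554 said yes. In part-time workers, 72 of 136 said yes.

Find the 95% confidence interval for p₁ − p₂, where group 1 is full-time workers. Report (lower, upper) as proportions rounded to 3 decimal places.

First, p̂₁ = 469/554 = 0.8466; p̂₂ = 72/136 = 0.5294.
The two standard errors are √(0.8466×0.1534/554) = 0.01531 and √(0.5294×0.4706/136) = 0.04280.
Because the samples are independent, SE_diff = √(0.01531² + 0.04280²) = 0.04546.
Using z* = 1.960 for 95%, ME = 1.960 × 0.04546 = 0.08910.
p̂₁ − p̂₂ = 0.3172; interval 0.3172 ± 0.08910 gives (0.228, 0.406).

(0.228, 0.406)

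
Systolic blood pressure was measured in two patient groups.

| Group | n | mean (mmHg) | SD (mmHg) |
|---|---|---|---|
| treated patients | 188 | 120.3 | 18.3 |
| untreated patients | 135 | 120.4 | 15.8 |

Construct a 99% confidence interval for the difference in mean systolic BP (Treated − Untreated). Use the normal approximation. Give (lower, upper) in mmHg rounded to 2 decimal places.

Standard errors of each mean: 18.3/√188 = 1.3347 and 15.8/√135 = 1.3598.
SE(x̄₁ − x̄₂) = √(1.3347² + 1.3598²) = 1.9054 for independent samples with unequal variances.
With z* = 2.576, the margin is 2.576 × 1.9054 = 4.9083.
x̄₁ − x̄₂ = 120.3 − 120.4 = -0.1000; the interval is -0.1000 ± 4.9083 = (-5.01, 4.81).

(-5.01, 4.81)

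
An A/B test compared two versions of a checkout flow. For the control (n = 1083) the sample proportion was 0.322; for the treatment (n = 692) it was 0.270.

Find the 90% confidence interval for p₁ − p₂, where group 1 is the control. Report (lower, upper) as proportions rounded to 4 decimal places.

SE₁ = √(p̂₁(1−p̂₁)/n₁) = √(0.3220·0.6780/1083) = 0.01420; SE₂ = √(0.2700·0.7300/692) = 0.01688.
Independent samples: SE of the difference = √(SE₁² + SE₂²) = √(0.00020164 + 0.0002849344) = 0.02206.
z* for 90% confidence is 1.645, so the margin of error is 1.645 × 0.02206 = 0.03629.
Point estimate p̂₁ − p̂₂ = 0.3220 − 0.2700 = 0.0520.
0.0520 ± 0.03629 → (0.0157, 0.0883).

(0.0157, 0.0883)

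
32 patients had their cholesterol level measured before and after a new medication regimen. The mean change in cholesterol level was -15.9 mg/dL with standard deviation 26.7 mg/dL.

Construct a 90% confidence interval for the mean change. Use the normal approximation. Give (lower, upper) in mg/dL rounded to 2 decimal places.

(-23.66, -8.14)

Paired design: SE = s_d/√n = 26.7/√32 = 4.7199.
z* = 1.645; margin of error = 1.645 × 4.7199 = 7.7642.
-15.9 ± 7.7642 → (-23.66, -8.14).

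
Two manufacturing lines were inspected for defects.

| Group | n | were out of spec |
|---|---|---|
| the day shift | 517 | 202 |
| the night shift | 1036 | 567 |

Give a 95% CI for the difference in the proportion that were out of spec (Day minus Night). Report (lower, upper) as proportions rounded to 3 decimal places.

p̂₁ = 202/517 = 0.3907 and p̂₂ = 567/1036 = 0.5473.
SE₁ = √(p̂₁(1−p̂₁)/n₁) = √(0.3907·0.6093/517) = 0.02146; SE₂ = √(0.5473·0.4527/1036) = 0.01546.
Independent samples: SE of the difference = √(SE₁² + SE₂²) = √(0.0004605316 + 0.0002390116) = 0.02645.
z* for 95% confidence is 1.960, so the margin of error is 1.960 × 0.02645 = 0.05184.
Point estimate p̂₁ − p̂₂ = 0.3907 − 0.5473 = -0.1566.
-0.1566 ± 0.05184 → (-0.208, -0.105).

(-0.208, -0.105)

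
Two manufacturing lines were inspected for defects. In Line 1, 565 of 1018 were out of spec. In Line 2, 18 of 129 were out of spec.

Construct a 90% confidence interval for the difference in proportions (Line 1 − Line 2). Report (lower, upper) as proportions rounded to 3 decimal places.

(0.359, 0.472)

First, p̂₁ = 565/1018 = 0.5550; p̂₂ = 18/129 = 0.1395.
The two standard errors are √(0.5550×0.4450/1018) = 0.01558 and √(0.1395×0.8605/129) = 0.03050.
Because the samples are independent, SE_diff = √(0.01558² + 0.03050²) = 0.03425.
Using z* = 1.645 for 90%, ME = 1.645 × 0.03425 = 0.05634.
p̂₁ − p̂₂ = 0.4155; interval 0.4155 ± 0.05634 gives (0.359, 0.472).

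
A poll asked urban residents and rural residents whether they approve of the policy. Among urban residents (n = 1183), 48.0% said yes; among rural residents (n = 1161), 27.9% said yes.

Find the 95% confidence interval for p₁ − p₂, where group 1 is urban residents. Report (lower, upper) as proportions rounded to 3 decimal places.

(0.163, 0.239)

Each SE is √(p̂(1−p̂)/n): √(0.4800·0.5200/1183) = 0.01453 and √(0.2790·0.7210/1161) = 0.01316.
SE(p̂₁ − p̂₂) = √(SE₁² + SE₂²) = √(0.0002111209 + 0.0001731856) = 0.01960, since the two samples are independent.
At 95% confidence z* = 1.960; margin = 1.960 × 0.01960 = 0.03842.
The difference is 0.4800 − 0.2790 = 0.2010, so the interval is 0.2010 ± 0.03842 = (0.163, 0.239).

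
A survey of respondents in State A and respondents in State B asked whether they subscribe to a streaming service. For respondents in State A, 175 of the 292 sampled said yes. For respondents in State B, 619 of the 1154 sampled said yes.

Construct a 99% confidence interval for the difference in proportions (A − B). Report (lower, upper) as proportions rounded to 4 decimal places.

First, p̂₁ = 175/292 = 0.5993; p̂₂ = 619/1154 = 0.5364.
The two standard errors are √(0.5993×0.4007/292) = 0.02868 and √(0.5364×0.4636/1154) = 0.01468.
Because the samples are independent, SE_diff = √(0.02868² + 0.01468²) = 0.03222.
Using z* = 2.576 for 99%, ME = 2.576 × 0.03222 = 0.08300.
p̂₁ − p̂₂ = 0.0629; interval 0.0629 ± 0.08300 gives (-0.0201, 0.1459).

(-0.0201, 0.1459)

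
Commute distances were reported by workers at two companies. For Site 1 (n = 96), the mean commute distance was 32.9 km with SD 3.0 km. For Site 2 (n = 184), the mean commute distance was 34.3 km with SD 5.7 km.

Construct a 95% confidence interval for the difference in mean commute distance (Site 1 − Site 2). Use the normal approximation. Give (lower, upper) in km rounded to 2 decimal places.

(-2.42, -0.38)

Per-group SEs: s₁/√n₁ = 3.0/√96 = 0.3062, s₂/√n₂ = 5.7/√184 = 0.4202.
Unpooled SE of the difference: √(0.09375844 + 0.17656804) = 0.5199.
Margin of error = z* · SE = 1.960 × 0.5199 = 1.0190.
x̄₁ − x̄₂ = 32.9 − 34.3 = -1.4000.
CI: -1.4000 ± 1.0190 = (-2.42, -0.38).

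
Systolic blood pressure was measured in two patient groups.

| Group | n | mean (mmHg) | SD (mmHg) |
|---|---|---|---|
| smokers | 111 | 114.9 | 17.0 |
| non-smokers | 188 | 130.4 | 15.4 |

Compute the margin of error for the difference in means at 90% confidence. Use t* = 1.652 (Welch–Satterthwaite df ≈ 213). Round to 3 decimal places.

SE₁ = s₁/√n₁ = 17.0/√111 = 1.6136; SE₂ = 15.4/√188 = 1.1232.
Independent samples, unequal variances: SE_diff = √(SE₁² + SE₂²) = √(2.60370496 + 1.26157824) = 1.9660.
t* = 1.652, so margin of error = 1.652 × 1.9660 = 3.2478.

3.248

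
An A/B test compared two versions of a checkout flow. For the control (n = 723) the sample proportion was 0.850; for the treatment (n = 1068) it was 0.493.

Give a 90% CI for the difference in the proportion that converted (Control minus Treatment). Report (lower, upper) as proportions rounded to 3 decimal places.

Each SE is √(p̂(1−p̂)/n): √(0.8500·0.1500/723) = 0.01328 and √(0.4930·0.5070/1068) = 0.01530.
SE(p̂₁ − p̂₂) = √(SE₁² + SE₂²) = √(0.0001763584 + 0.00023409) = 0.02026, since the two samples are independent.
At 90% confidence z* = 1.645; margin = 1.645 × 0.02026 = 0.03333.
The difference is 0.8500 − 0.4930 = 0.3570, so the interval is 0.3570 ± 0.03333 = (0.324, 0.390).

(0.324, 0.390)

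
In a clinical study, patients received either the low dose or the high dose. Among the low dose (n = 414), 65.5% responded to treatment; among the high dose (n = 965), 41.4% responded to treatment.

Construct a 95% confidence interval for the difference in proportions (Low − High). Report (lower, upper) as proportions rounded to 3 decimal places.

SE₁ = √(p̂₁(1−p̂₁)/n₁) = √(0.6550·0.3450/414) = 0.02336; SE₂ = √(0.4140·0.5860/965) = 0.01586.
Independent samples: SE of the difference = √(SE₁² + SE₂²) = √(0.0005456896 + 0.0002515396) = 0.02824.
z* for 95% confidence is 1.960, so the margin of error is 1.960 × 0.02824 = 0.05535.
Point estimate p̂₁ − p̂₂ = 0.6550 − 0.4140 = 0.2410.
0.2410 ± 0.05535 → (0.186, 0.296).

(0.186, 0.296)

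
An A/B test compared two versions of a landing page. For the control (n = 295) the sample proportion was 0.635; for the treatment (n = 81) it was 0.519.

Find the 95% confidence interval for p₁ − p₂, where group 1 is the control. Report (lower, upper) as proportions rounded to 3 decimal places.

Each SE is √(p̂(1−p̂)/n): √(0.6350·0.3650/295) = 0.02803 and √(0.5190·0.4810/81) = 0.05552.
SE(p̂₁ − p̂₂) = √(SE₁² + SE₂²) = √(0.0007856809 + 0.0030824704) = 0.06219, since the two samples are independent.
At 95% confidence z* = 1.960; margin = 1.960 × 0.06219 = 0.12189.
The difference is 0.6350 − 0.5190 = 0.1160, so the interval is 0.1160 ± 0.12189 = (-0.006, 0.238).

(-0.006, 0.238)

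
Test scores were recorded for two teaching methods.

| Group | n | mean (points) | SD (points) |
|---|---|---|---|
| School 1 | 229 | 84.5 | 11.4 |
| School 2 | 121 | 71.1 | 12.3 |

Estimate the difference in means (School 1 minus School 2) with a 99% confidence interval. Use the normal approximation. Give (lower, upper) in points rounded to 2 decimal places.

Standard errors of each mean: 11.4/√229 = 0.7533 and 12.3/√121 = 1.1182.
SE(x̄₁ − x̄₂) = √(0.7533² + 1.1182²) = 1.3483 for independent samples with unequal variances.
With z* = 2.576, the margin is 2.576 × 1.3483 = 3.4732.
x̄₁ − x̄₂ = 84.5 − 71.1 = 13.4000; the interval is 13.4000 ± 3.4732 = (9.93, 16.87).

(9.93, 16.87)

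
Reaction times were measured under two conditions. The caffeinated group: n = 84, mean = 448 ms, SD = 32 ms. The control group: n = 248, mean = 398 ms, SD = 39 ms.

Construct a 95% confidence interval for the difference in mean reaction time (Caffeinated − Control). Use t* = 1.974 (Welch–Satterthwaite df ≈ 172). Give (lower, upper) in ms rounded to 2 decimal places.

(41.55, 58.45)

Per-group SEs: s₁/√n₁ = 32/√84 = 3.4915, s₂/√n₂ = 39/√248 = 2.4765.
Unpooled SE of the difference: √(12.19057225 + 6.13305225) = 4.2806.
Margin of error = t* · SE = 1.974 × 4.2806 = 8.4499.
x̄₁ − x̄₂ = 448 − 398 = 50.0000.
CI: 50.0000 ± 8.4499 = (41.55, 58.45).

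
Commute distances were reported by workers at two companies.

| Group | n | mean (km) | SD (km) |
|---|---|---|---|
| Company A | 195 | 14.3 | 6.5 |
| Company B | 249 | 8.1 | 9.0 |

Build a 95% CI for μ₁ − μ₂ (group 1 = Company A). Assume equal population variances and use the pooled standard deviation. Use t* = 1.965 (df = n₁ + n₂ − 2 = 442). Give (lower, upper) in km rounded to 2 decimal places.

Pooled variance s_p² = [194·6.5² + 248·9.0²] / (195+249−2) = 63.9921, so s_p = 7.9995.
SE_diff = s_p·√(1/n₁ + 1/n₂) = 7.9995·√(1/195 + 1/249) = 0.7650.
t* = 1.965; margin = 1.965 × 0.7650 = 1.5032.
Difference = 14.3 − 8.1 = 6.2000.
6.2000 ± 1.5032 → (4.70, 7.70).

(4.70, 7.70)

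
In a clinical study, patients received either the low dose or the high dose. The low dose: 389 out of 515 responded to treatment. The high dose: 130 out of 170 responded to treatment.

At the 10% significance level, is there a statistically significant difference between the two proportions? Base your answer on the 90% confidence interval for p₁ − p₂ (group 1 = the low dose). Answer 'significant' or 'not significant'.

not significant

p̂₁ = 389/515 = 0.7553 and p̂₂ = 130/170 = 0.7647.
SE₁ = √(p̂₁(1−p̂₁)/n₁) = √(0.7553·0.2447/515) = 0.01894; SE₂ = √(0.7647·0.2353/170) = 0.03253.
Independent samples: SE of the difference = √(SE₁² + SE₂²) = √(0.0003587236 + 0.0010582009) = 0.03764.
z* for 90% confidence is 1.645, so the margin of error is 1.645 × 0.03764 = 0.06192.
Point estimate p̂₁ − p̂₂ = 0.7553 − 0.7647 = -0.0094.
-0.0094 ± 0.06192 → (-0.07132, 0.05252).
The interval (-0.07132, 0.05252) contains 0, so the difference is not significant.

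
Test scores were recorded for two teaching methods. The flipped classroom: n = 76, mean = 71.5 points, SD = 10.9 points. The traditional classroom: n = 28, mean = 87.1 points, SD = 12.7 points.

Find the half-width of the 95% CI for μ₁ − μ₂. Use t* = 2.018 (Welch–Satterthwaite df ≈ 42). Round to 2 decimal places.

SE₁ = s₁/√n₁ = 10.9/√76 = 1.2503; SE₂ = 12.7/√28 = 2.4001.
Independent samples, unequal variances: SE_diff = √(SE₁² + SE₂²) = √(1.56325009 + 5.76048001) = 2.7062.
t* = 2.018, so margin of error = 2.018 × 2.7062 = 5.4611.

5.46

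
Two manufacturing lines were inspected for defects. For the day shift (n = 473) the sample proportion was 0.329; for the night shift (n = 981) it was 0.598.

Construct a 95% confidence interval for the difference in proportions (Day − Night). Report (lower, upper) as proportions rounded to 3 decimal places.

The two standard errors are √(0.3290×0.6710/473) = 0.02160 and √(0.5980×0.4020/981) = 0.01565.
Because the samples are independent, SE_diff = √(0.02160² + 0.01565²) = 0.02667.
Using z* = 1.960 for 95%, ME = 1.960 × 0.02667 = 0.05227.
p̂₁ − p̂₂ = -0.2690; interval -0.2690 ± 0.05227 gives (-0.321, -0.217).

(-0.321, -0.217)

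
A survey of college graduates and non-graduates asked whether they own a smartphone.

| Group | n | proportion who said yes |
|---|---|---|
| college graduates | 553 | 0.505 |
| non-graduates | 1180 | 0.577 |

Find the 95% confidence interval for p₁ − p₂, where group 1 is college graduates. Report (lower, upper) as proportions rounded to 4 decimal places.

(-0.1223, -0.0217)

The two standard errors are √(0.5050×0.4950/553) = 0.02126 and √(0.5770×0.4230/1180) = 0.01438.
Because the samples are independent, SE_diff = √(0.02126² + 0.01438²) = 0.02567.
Using z* = 1.960 for 95%, ME = 1.960 × 0.02567 = 0.05031.
p̂₁ − p̂₂ = -0.0720; interval -0.0720 ± 0.05031 gives (-0.1223, -0.0217).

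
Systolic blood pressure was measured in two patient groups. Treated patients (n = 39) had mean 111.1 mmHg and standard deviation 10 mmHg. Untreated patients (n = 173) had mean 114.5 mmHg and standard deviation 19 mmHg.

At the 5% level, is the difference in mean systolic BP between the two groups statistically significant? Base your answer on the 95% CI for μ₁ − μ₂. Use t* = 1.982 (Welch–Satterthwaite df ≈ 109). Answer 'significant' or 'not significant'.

Per-group SEs: s₁/√n₁ = 10/√39 = 1.6013, s₂/√n₂ = 19/√173 = 1.4445.
Unpooled SE of the difference: √(2.56416169 + 2.08658025) = 2.1566.
Margin of error = t* · SE = 1.982 × 2.1566 = 4.2744.
x̄₁ − x̄₂ = 111.1 − 114.5 = -3.4000.
CI: -3.4000 ± 4.2744 = (-7.6744, 0.8744).
The interval (-7.6744, 0.8744) contains 0, so the difference is not significant.

not significant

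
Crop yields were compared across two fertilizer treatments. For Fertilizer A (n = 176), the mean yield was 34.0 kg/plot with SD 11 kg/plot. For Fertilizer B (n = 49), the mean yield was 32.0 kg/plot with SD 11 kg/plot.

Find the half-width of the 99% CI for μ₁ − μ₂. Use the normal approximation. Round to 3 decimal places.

4.577

Standard errors of each mean: 11/√176 = 0.8292 and 11/√49 = 1.5714.
SE(x̄₁ − x̄₂) = √(0.8292² + 1.5714²) = 1.7768 for independent samples with unequal variances.
With z* = 2.576, the margin is 2.576 × 1.7768 = 4.5770.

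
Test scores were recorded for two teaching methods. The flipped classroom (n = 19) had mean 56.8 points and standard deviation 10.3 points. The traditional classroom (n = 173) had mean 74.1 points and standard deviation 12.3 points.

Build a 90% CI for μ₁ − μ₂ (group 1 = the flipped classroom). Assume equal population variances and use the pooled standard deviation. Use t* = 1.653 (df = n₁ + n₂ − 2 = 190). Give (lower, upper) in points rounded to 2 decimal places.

Pooled variance s_p² = [18·10.3² + 172·12.3²] / (19+173−2) = 147.0079, so s_p = 12.1247.
SE_diff = s_p·√(1/n₁ + 1/n₂) = 12.1247·√(1/19 + 1/173) = 2.9304.
t* = 1.653; margin = 1.653 × 2.9304 = 4.8440.
Difference = 56.8 − 74.1 = -17.3000.
-17.3000 ± 4.8440 → (-22.14, -12.46).

(-22.14, -12.46)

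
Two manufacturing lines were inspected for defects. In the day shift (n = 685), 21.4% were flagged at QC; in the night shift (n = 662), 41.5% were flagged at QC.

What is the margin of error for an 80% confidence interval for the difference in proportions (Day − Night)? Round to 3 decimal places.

0.032

The two standard errors are √(0.2140×0.7860/685) = 0.01567 and √(0.4150×0.5850/662) = 0.01915.
Because the samples are independent, SE_diff = √(0.01567² + 0.01915²) = 0.02474.
Using z* = 1.282 for 80%, ME = 1.282 × 0.02474 = 0.03172.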